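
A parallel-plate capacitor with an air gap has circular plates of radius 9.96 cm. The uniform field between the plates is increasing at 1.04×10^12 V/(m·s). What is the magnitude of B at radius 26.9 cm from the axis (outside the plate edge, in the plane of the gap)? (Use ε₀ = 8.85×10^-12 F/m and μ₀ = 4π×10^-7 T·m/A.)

2.13×10^-7 T

Through the whole plate area (πR² = 0.03117 m²), I_d = ε₀ πR² dE/dt = 0.2869 A.
For r ≥ R the full I_d is enclosed: B = μ₀ I_d/(2πr) = (4π×10^-7)(0.2869)/(2π·0.269) = 2.13×10^-7 T.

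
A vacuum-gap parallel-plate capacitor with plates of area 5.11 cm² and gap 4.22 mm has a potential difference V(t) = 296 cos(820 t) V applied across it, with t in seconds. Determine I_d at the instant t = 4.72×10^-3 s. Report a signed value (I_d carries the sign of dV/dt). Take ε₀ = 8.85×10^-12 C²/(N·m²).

1.73×10^-7 A

dV/dt = (296)(820)·−sin(3.8704) = 1.616×10^5 V/s.
I_d = C dV/dt with C = ε₀A/d = (8.85×10^-12)(5.11×10^-4)/(4.22×10^-3) = 1.072×10^-12 F, so I_d = (1.072×10^-12)(1.616×10^5) = 1.73×10^-7 A.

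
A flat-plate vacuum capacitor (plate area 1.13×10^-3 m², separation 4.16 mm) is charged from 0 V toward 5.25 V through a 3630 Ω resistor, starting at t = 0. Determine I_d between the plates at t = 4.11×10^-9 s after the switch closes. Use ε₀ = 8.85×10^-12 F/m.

C = ε₀A/d = (8.85×10^-12)(1.13×10^-3)/(4.16×10^-3) = 2.404×10^-12 F, so τ = RC = 8.727×10^-9 s.
The conduction current is I(t) = (V₀/R) e^(−t/τ), and the displacement current between the plates equals it.
t/τ = 0.4710; I_d = (5.25/3630) · e^(−0.4710) = (1.446×10^-3)(0.6244) = 9.03×10^-4 A.

9.03×10^-4 A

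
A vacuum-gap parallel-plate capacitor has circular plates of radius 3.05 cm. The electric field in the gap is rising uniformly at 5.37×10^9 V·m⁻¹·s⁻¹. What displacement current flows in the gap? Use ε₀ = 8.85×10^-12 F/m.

1.39×10^-4 A

With a uniform field, Φ_E = EA, so I_d = ε₀ A dE/dt = 1.39×10^-4 A.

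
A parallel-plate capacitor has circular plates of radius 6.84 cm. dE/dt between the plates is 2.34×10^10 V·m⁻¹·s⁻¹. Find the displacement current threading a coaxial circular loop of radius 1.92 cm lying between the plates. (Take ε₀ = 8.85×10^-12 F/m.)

Total displacement current: I_d = ε₀(πR²)(dE/dt) = (8.85×10^-12)(0.01470)(2.34×10^10) = 3.044×10^-3 A.
Since J_d is uniform, the enclosed fraction is (r/R)² = 0.07879, giving I_d,enc = 2.40×10^-4 A.

2.40×10^-4 A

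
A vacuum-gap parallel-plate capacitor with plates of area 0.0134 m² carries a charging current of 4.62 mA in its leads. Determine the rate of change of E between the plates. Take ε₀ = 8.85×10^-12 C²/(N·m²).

3.90×10^10 V/(m·s)

By continuity, I_d in the gap equals the 4.62 mA flowing in the wire.
Then dE/dt = I_d/(ε₀A) = 3.90×10^10 V/(m·s).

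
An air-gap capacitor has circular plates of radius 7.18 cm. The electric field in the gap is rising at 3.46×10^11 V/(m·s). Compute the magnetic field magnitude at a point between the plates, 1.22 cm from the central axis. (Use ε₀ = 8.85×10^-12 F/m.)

2.35×10^-8 T

Through the whole plate area (πR² = 0.01620 m²), I_d = ε₀ πR² dE/dt = 0.04961 A.
∮B·dl = μ₀ I_d,enc with I_d,enc = I_d r²/R² = 1.432×10^-3 A; so B = μ₀ I_d,enc/(2πr) = 2.35×10^-8 T.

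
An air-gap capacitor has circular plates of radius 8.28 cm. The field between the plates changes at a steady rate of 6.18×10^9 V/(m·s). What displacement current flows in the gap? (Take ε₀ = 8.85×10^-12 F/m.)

1.18×10^-3 A

I_d = ε₀ A (dE/dt) = (8.85×10^-12)(0.02154 m²)(6.18×10^9) = 1.18×10^-3 A.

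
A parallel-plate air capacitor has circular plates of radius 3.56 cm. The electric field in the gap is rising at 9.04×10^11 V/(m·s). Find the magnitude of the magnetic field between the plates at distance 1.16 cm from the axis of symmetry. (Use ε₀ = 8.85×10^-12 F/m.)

5.83×10^-8 T

Through the whole plate area (πR² = 3.982×10^-3 m²), I_d = ε₀ πR² dE/dt = 0.03186 A.
An Ampèrian loop of radius r encloses a fraction (r/R)² of I_d. Then B·2πr = μ₀ I_d (r/R)², giving B = μ₀ I_d r/(2πR²) = 5.83×10^-8 T.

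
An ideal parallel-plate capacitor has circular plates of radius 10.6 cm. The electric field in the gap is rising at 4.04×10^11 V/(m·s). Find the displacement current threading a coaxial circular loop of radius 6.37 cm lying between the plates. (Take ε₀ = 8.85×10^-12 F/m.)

Total displacement current: I_d = ε₀(πR²)(dE/dt) = (8.85×10^-12)(0.03530)(4.04×10^11) = 0.1262 A.
The field is uniform, so I_d,enc = I_d (r/R)² = (0.1262)(6.37/10.6)² = 0.0456 A.

0.0456 A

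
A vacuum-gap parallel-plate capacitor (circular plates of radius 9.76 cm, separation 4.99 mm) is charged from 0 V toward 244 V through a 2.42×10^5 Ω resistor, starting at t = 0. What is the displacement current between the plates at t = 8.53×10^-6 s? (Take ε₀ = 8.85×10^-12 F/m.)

C = ε₀A/d = (8.85×10^-12)(0.02993)/(4.99×10^-3) = 5.308×10^-11 F and τ = RC = 1.285×10^-5 s. I_d in the gap equals the RC charging current.
I_d(t) = (V₀/R) e^(−t/τ) = 1.008×10^-3 · e^(−0.6638) = 5.19×10^-4 A.

5.19×10^-4 A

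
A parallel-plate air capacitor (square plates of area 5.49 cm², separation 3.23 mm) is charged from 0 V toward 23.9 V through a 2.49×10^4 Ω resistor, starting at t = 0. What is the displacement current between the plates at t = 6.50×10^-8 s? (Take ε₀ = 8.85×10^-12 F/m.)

1.69×10^-4 A

With C = ε₀A/d = (8.85×10^-12)(5.49×10^-4)/(3.23×10^-3) = 1.504×10^-12 F, the time constant is τ = RC = 3.745×10^-8 s, so t/τ = 1.736 and e^(−t/τ) = 0.1762.
I_d = I_cond = (V₀/R) e^(−t/τ) = (9.598×10^-4)(0.1762) = 1.69×10^-4 A.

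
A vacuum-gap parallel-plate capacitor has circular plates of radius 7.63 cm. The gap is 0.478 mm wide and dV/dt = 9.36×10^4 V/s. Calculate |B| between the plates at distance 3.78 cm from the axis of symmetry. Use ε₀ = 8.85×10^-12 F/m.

4.12×10^-11 T

I_d = C dV/dt with C = ε₀πR²/d = 3.386×10^-10 F, so I_d = (3.386×10^-10)(9.36×10^4) = 3.169×10^-5 A.
∮B·dl = μ₀ I_d,enc with I_d,enc = I_d r²/R² = 7.778×10^-6 A; so B = μ₀ I_d,enc/(2πr) = 4.12×10^-11 T.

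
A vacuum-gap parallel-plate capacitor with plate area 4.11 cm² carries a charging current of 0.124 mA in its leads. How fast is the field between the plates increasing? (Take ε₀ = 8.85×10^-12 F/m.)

3.41×10^10 V/(m·s)

By continuity, I_d in the gap equals the 0.124 mA flowing in the wire.
Then dE/dt = I_d/(ε₀A) = 3.41×10^10 V/(m·s).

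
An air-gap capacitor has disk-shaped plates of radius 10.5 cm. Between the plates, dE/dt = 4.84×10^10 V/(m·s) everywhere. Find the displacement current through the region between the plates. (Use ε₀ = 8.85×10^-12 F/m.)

0.0148 A

I_d = ε₀ A (dE/dt) = (8.85×10^-12)(0.03464 m²)(4.84×10^10) = 0.0148 A.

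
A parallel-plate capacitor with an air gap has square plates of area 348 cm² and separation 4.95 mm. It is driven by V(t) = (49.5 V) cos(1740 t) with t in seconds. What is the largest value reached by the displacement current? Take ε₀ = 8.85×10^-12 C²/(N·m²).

5.36×10^-6 A

C = ε₀A/d = (8.85×10^-12)(0.0348)/(4.95×10^-3) = 6.222×10^-11 F; ω = 1740 rad/s.
I_d = C dV/dt, so |I_d|_max = C V₀ ω = (6.222×10^-11)(49.5)(1740) = 5.36×10^-6 A.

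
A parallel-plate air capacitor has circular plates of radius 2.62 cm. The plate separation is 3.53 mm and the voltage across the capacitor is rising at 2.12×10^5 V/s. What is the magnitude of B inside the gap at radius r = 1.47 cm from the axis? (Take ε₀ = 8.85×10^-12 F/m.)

4.91×10^-12 T

I_d = C dV/dt with C = ε₀πR²/d = 5.408×10^-12 F, so I_d = (5.408×10^-12)(2.12×10^5) = 1.146×10^-6 A.
For r < R the Ampère–Maxwell law gives B(2πr) = μ₀ I_d (r²/R²), so B = μ₀ I_d r/(2πR²) = (4π×10^-7)(1.146×10^-6)(0.0147)/(2π·0.0262²) = 4.91×10^-12 T.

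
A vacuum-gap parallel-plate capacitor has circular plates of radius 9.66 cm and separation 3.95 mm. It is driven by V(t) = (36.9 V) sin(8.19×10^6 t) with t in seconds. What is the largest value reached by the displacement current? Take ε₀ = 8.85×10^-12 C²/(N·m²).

0.0199 A

The displacement current equals the conduction current C dV/dt, which peaks at C V₀ ω.
With C = ε₀A/d = (8.85×10^-12)(0.02932)/(3.95×10^-3) = 6.569×10^-11 F and ω = 8.19×10^6 rad/s, I_d,max = (6.569×10^-11)(36.9)(8.19×10^6) = 0.0199 A.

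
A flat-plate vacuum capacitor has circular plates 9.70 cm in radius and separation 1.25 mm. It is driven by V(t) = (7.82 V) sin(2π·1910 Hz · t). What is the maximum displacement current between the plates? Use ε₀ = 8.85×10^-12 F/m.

C = ε₀A/d = (8.85×10^-12)(0.02956)/(1.25×10^-3) = 2.093×10^-10 F; ω = 2πf = 1.200×10^4 rad/s.
I_d = C dV/dt, so |I_d|_max = C V₀ ω = (2.093×10^-10)(7.82)(1.200×10^4) = 1.96×10^-5 A.

1.96×10^-5 A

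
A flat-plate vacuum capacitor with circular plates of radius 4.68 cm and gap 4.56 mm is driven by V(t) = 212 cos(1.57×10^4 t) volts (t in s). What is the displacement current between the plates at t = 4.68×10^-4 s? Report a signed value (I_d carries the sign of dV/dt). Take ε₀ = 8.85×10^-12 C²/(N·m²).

C = ε₀A/d = (8.85×10^-12)(6.881×10^-3)/(4.56×10^-3) = 1.335×10^-11 F. dV/dt = V₀ω·−sin(ωt); at ωt = 7.3476 rad this factor is -0.8745.
I_d = C dV/dt = (1.335×10^-11)(212)(1.57×10^4)(-0.8745) = -3.89×10^-5 A.

-3.89×10^-5 A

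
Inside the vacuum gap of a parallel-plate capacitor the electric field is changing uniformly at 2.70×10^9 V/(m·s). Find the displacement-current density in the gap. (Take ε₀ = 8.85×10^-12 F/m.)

0.0239 A/m²

J_d = ε₀ ∂E/∂t, so J_d = 0.0239 A/m².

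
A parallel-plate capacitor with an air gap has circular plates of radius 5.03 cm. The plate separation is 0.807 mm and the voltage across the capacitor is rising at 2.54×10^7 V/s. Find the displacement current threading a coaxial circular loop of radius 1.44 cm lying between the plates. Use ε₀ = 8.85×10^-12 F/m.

1.81×10^-4 A

dE/dt = (dV/dt)/d = 3.147×10^10 V/(m·s); I_d = ε₀(πR²)(dE/dt) = (8.85×10^-12)(7.949×10^-3)(3.147×10^10) = 2.214×10^-3 A.
The field is uniform, so I_d,enc = I_d (r/R)² = (2.214×10^-3)(1.44/5.03)² = 1.81×10^-4 A.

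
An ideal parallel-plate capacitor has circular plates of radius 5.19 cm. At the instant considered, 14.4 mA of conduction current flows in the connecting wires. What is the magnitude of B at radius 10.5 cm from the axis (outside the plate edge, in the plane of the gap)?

2.74×10^-8 T

Between the plates the displacement current equals the wire current: I_d = 14.4 mA = 0.0144 A.
For r ≥ R the full I_d is enclosed: B = μ₀ I_d/(2πr) = (4π×10^-7)(0.0144)/(2π·0.105) = 2.74×10^-8 T.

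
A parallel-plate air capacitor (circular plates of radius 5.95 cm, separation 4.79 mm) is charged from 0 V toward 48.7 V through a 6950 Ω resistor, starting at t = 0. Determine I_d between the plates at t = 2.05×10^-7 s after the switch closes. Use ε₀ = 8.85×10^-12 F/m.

1.67×10^-3 A

C = ε₀A/d = (8.85×10^-12)(0.01112)/(4.79×10^-3) = 2.055×10^-11 F and τ = RC = 1.428×10^-7 s. I_d in the gap equals the RC charging current.
I_d(t) = (V₀/R) e^(−t/τ) = 7.007×10^-3 · e^(−1.436) = 1.67×10^-3 A.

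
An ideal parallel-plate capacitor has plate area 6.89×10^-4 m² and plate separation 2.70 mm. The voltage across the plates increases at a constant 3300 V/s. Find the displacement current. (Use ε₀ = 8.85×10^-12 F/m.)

7.45×10^-9 A

E = V/d so dE/dt = (dV/dt)/d = 1.222×10^6 V/(m·s), and I_d = ε₀ A dE/dt = (8.85×10^-12)(6.89×10^-4)(1.222×10^6) = 7.45×10^-9 A.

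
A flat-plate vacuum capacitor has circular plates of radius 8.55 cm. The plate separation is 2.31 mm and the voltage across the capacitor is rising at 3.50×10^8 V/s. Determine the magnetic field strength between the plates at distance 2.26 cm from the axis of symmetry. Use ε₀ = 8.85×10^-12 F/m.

With E = V/d, dE/dt = 1.515×10^11 V/(m·s) and πR² = 0.02297 m², giving I_d = ε₀ πR² dE/dt = 0.03080 A.
An Ampèrian loop of radius r encloses a fraction (r/R)² of I_d. Then B·2πr = μ₀ I_d (r/R)², giving B = μ₀ I_d r/(2πR²) = 1.90×10^-8 T.

1.90×10^-8 T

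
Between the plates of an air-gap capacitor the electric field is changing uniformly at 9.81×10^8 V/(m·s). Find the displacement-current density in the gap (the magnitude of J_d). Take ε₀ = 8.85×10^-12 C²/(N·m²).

8.68×10^-3 A/m²

J_d = ε₀ dE/dt = (8.85×10^-12)(9.81×10^8) = 8.68×10^-3 A/m².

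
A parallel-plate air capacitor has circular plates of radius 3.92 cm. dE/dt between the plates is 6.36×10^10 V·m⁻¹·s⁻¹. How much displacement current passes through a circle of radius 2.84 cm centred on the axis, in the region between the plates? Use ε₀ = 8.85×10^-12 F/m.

1.43×10^-3 A

I_d = ε₀ dΦ_E/dt = ε₀ πR² (dE/dt) = (8.85×10^-12)(4.827×10^-3)(6.36×10^10) = 2.717×10^-3 A through the full plate area.
The field is uniform, so I_d,enc = I_d (r/R)² = (2.717×10^-3)(2.84/3.92)² = 1.43×10^-3 A.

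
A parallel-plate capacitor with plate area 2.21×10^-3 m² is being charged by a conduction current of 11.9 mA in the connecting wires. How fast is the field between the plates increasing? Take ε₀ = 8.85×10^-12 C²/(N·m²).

The displacement current between the plates equals the conduction current, I_d = 11.9 mA.
Since I_d = ε₀ A dE/dt, dE/dt = I_d/(ε₀A) = (0.0119)/((8.85×10^-12)(2.21×10^-3)) = 6.08×10^11 V/(m·s).

6.08×10^11 V/(m·s)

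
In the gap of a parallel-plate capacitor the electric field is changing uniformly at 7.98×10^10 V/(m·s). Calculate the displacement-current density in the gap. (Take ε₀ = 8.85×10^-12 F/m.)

0.706 A/m²

J_d = ε₀ ∂E/∂t, so J_d = 0.706 A/m².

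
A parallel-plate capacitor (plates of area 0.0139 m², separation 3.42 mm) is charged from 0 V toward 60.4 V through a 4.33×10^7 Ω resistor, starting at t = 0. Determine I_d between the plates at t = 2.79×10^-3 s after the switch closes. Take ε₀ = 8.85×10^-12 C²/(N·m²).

C = ε₀A/d = (8.85×10^-12)(0.0139)/(3.42×10^-3) = 3.597×10^-11 F and τ = RC = 1.558×10^-3 s. I_d in the gap equals the RC charging current.
I_d(t) = (V₀/R) e^(−t/τ) = 1.395×10^-6 · e^(−1.791) = 2.33×10^-7 A.

2.33×10^-7 A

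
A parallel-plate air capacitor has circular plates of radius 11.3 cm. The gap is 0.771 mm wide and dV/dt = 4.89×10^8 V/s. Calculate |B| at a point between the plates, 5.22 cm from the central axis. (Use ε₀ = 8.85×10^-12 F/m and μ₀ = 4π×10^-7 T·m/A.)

With E = V/d, dE/dt = 6.342×10^11 V/(m·s) and πR² = 0.04011 m², giving I_d = ε₀ πR² dE/dt = 0.2251 A.
For r < R the Ampère–Maxwell law gives B(2πr) = μ₀ I_d (r²/R²), so B = μ₀ I_d r/(2πR²) = (4π×10^-7)(0.2251)(0.0522)/(2π·0.113²) = 1.84×10^-7 T.

1.84×10^-7 T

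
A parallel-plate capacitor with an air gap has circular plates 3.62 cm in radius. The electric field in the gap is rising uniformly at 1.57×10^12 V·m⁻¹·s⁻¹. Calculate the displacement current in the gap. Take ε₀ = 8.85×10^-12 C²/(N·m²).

0.0572 A

I_d = ε₀ A (dE/dt) = (8.85×10^-12)(4.117×10^-3 m²)(1.57×10^12) = 0.0572 A.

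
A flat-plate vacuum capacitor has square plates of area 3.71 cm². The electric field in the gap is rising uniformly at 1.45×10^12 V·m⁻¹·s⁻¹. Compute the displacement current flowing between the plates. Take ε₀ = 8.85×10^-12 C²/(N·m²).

4.76×10^-3 A

I_d = ε₀ A (dE/dt) = (8.85×10^-12)(3.71×10^-4 m²)(1.45×10^12) = 4.76×10^-3 A.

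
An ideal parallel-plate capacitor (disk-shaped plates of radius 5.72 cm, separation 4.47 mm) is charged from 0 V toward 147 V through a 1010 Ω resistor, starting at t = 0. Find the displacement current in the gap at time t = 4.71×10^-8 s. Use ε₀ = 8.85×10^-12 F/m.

C = ε₀A/d = (8.85×10^-12)(0.01028)/(4.47×10^-3) = 2.035×10^-11 F, so τ = RC = 2.055×10^-8 s.
The conduction current is I(t) = (V₀/R) e^(−t/τ), and the displacement current between the plates equals it.
t/τ = 2.292; I_d = (147/1010) · e^(−2.292) = (0.1455)(0.1011) = 0.0147 A.

0.0147 A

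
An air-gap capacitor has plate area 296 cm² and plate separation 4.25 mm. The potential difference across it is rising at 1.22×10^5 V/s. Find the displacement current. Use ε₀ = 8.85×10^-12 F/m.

C = ε₀A/d = (8.85×10^-12)(0.0296)/(4.25×10^-3) = 6.164×10^-11 F.
I_d = C dV/dt = (6.164×10^-11)(1.22×10^5) = 7.52×10^-6 A.

7.52×10^-6 A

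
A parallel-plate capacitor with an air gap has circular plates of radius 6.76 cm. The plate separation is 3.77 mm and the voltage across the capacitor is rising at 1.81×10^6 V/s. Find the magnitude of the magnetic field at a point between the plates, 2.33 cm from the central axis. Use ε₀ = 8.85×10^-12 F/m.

I_d = C dV/dt with C = ε₀πR²/d = 3.371×10^-11 F, so I_d = (3.371×10^-11)(1.81×10^6) = 6.102×10^-5 A.
For r < R the Ampère–Maxwell law gives B(2πr) = μ₀ I_d (r²/R²), so B = μ₀ I_d r/(2πR²) = (4π×10^-7)(6.102×10^-5)(0.0233)/(2π·0.0676²) = 6.22×10^-11 T.

6.22×10^-11 T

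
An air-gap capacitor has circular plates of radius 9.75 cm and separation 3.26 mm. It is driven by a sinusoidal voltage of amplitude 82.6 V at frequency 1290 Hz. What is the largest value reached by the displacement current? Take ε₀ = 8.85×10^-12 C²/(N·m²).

5.43×10^-5 A

The displacement current equals the conduction current C dV/dt, which peaks at C V₀ ω.
With C = ε₀A/d = (8.85×10^-12)(0.02986)/(3.26×10^-3) = 8.106×10^-11 F and ω = 2πf = 8105 rad/s, I_d,max = (8.106×10^-11)(82.6)(8105) = 5.43×10^-5 A.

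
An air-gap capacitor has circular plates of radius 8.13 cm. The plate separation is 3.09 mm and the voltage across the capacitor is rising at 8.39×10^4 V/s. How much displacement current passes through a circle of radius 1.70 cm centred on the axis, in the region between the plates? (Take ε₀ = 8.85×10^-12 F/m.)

2.18×10^-7 A

I_d = C dV/dt with C = ε₀πR²/d = 5.946×10^-11 F, so I_d = (5.946×10^-11)(8.39×10^4) = 4.989×10^-6 A.
Since J_d is uniform, the enclosed fraction is (r/R)² = 0.04372, giving I_d,enc = 2.18×10^-7 A.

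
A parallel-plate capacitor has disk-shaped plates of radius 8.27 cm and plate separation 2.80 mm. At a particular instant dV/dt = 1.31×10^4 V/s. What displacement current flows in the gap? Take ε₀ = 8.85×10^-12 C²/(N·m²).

C = ε₀A/d = (8.85×10^-12)(0.02149)/(2.80×10^-3) = 6.792×10^-11 F.
I_d = C dV/dt = (6.792×10^-11)(1.31×10^4) = 8.90×10^-7 A.

8.90×10^-7 A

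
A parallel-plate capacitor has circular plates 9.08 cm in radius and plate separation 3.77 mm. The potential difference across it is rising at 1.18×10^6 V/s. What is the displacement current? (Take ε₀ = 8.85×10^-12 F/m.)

The field between the plates is E = V/d, so dE/dt = (1.18×10^6)/(3.77×10^-3 m) = 3.130×10^8 V/(m·s).
I_d = ε₀ A (dE/dt) = (8.85×10^-12)(0.02590)(3.130×10^8) = 7.17×10^-5 A.

7.17×10^-5 A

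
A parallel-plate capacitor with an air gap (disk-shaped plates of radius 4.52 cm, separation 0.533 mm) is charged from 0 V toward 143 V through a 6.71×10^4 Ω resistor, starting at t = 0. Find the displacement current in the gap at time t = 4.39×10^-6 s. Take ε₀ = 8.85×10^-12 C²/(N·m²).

With C = ε₀A/d = (8.85×10^-12)(6.418×10^-3)/(5.33×10^-4) = 1.066×10^-10 F, the time constant is τ = RC = 7.153×10^-6 s, so t/τ = 0.6137 and e^(−t/τ) = 0.5413.
I_d = I_cond = (V₀/R) e^(−t/τ) = (2.131×10^-3)(0.5413) = 1.15×10^-3 A.

1.15×10^-3 A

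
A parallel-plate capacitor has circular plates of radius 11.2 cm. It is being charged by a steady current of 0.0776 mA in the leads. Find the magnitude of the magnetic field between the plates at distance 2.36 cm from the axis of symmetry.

2.92×10^-11 T

Between the plates the displacement current equals the wire current: I_d = 0.0776 mA = 7.76×10^-5 A.
∮B·dl = μ₀ I_d,enc with I_d,enc = I_d r²/R² = 3.445×10^-6 A; so B = μ₀ I_d,enc/(2πr) = 2.92×10^-11 T.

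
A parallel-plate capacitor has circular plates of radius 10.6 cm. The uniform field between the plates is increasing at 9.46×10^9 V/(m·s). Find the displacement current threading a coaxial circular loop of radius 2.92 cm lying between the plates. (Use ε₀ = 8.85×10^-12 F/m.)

Total displacement current: I_d = ε₀(πR²)(dE/dt) = (8.85×10^-12)(0.03530)(9.46×10^9) = 2.955×10^-3 A.
Through an area πr² the displacement current is I_d·(πr²/πR²) = I_d (r/R)² = 2.24×10^-4 A.

2.24×10^-4 A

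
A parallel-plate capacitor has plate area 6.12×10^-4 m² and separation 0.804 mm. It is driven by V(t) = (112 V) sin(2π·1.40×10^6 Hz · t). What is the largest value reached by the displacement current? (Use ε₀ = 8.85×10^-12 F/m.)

C = ε₀A/d = (8.85×10^-12)(6.12×10^-4)/(8.04×10^-4) = 6.737×10^-12 F; ω = 2πf = 8.796×10^6 rad/s.
I_d = C dV/dt, so |I_d|_max = C V₀ ω = (6.737×10^-12)(112)(8.796×10^6) = 6.64×10^-3 A.

6.64×10^-3 A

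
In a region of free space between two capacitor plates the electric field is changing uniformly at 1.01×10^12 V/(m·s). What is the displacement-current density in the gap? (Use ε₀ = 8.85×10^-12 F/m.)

The displacement-current density is ε₀ ∂E/∂t = (8.85×10^-12)(1.01×10^12) = 8.94 A/m².

8.94 A/m²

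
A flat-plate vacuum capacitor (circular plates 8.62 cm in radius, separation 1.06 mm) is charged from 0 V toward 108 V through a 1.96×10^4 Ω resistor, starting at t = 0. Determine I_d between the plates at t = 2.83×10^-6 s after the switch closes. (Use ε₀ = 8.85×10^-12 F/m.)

2.63×10^-3 A

With C = ε₀A/d = (8.85×10^-12)(0.02334)/(1.06×10^-3) = 1.949×10^-10 F, the time constant is τ = RC = 3.820×10^-6 s, so t/τ = 0.7408 and e^(−t/τ) = 0.4767.
I_d = I_cond = (V₀/R) e^(−t/τ) = (5.510×10^-3)(0.4767) = 2.63×10^-3 A.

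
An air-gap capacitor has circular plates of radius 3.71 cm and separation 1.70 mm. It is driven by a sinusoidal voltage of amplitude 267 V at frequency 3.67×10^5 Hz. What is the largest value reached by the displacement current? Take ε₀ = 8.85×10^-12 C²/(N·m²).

(dE/dt)_max = V₀ω/d = 3.622×10^11 V/(m·s); ω = 2πf = 2.306×10^6 rad/s.
I_d,max = ε₀ A (dE/dt)_max = (8.85×10^-12)(4.324×10^-3)(3.622×10^11) = 0.0139 A.

0.0139 A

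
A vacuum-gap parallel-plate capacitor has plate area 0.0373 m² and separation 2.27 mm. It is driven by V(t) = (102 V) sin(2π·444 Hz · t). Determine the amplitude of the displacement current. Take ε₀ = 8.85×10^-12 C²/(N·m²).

4.14×10^-5 A

C = ε₀A/d = (8.85×10^-12)(0.0373)/(2.27×10^-3) = 1.454×10^-10 F; ω = 2πf = 2790 rad/s.
I_d = C dV/dt, so |I_d|_max = C V₀ ω = (1.454×10^-10)(102)(2790) = 4.14×10^-5 A.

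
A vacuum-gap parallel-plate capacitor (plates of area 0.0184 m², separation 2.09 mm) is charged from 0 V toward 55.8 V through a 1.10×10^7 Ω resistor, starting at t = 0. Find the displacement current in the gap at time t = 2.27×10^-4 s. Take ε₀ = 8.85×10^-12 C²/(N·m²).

3.89×10^-6 A

With C = ε₀A/d = (8.85×10^-12)(0.0184)/(2.09×10^-3) = 7.791×10^-11 F, the time constant is τ = RC = 8.570×10^-4 s, so t/τ = 0.2649 and e^(−t/τ) = 0.7673.
I_d = I_cond = (V₀/R) e^(−t/τ) = (5.073×10^-6)(0.7673) = 3.89×10^-6 A.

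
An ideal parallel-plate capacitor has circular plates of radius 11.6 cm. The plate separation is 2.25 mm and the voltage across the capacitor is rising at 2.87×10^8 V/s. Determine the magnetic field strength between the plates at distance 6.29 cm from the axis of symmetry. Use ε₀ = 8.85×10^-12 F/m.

4.46×10^-8 T

With E = V/d, dE/dt = 1.276×10^11 V/(m·s) and πR² = 0.04227 m², giving I_d = ε₀ πR² dE/dt = 0.04773 A.
For r < R the Ampère–Maxwell law gives B(2πr) = μ₀ I_d (r²/R²), so B = μ₀ I_d r/(2πR²) = (4π×10^-7)(0.04773)(0.0629)/(2π·0.116²) = 4.46×10^-8 T.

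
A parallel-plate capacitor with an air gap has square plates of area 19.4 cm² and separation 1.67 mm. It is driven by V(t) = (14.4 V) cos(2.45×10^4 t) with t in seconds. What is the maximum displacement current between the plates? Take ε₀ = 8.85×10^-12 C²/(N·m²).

C = ε₀A/d = (8.85×10^-12)(1.94×10^-3)/(1.67×10^-3) = 1.028×10^-11 F; ω = 2.45×10^4 rad/s.
I_d = C dV/dt, so |I_d|_max = C V₀ ω = (1.028×10^-11)(14.4)(2.45×10^4) = 3.63×10^-6 A.

3.63×10^-6 A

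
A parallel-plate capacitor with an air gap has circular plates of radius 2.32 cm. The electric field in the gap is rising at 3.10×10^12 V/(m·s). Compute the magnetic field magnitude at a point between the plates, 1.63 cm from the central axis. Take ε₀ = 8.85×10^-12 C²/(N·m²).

2.81×10^-7 T

Through the whole plate area (πR² = 1.691×10^-3 m²), I_d = ε₀ πR² dE/dt = 0.04639 A.
For r < R the Ampère–Maxwell law gives B(2πr) = μ₀ I_d (r²/R²), so B = μ₀ I_d r/(2πR²) = (4π×10^-7)(0.04639)(0.0163)/(2π·0.0232²) = 2.81×10^-7 T.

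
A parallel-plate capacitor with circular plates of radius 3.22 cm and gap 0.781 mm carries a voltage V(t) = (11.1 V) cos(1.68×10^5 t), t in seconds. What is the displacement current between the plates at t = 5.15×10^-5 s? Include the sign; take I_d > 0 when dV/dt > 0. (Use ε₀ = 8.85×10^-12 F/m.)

-4.81×10^-5 A

C = ε₀A/d = (8.85×10^-12)(3.257×10^-3)/(7.81×10^-4) = 3.691×10^-11 F. dV/dt = V₀ω·−sin(ωt); at ωt = 8.652 rad this factor is -0.6981.
I_d = C dV/dt = (3.691×10^-11)(11.1)(1.68×10^5)(-0.6981) = -4.81×10^-5 A.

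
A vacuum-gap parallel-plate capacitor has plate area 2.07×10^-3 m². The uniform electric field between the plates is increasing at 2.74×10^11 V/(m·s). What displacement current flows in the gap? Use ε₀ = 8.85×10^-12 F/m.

The displacement current is ε₀ times dΦ_E/dt = ε₀ A dE/dt = (8.85×10^-12)(2.07×10^-3)(2.74×10^11) = 5.02×10^-3 A.

5.02×10^-3 A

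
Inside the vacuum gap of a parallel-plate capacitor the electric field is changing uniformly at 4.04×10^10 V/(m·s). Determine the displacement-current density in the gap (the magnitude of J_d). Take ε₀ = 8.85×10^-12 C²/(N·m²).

0.358 A/m²

J_d = ε₀ ∂E/∂t, so J_d = 0.358 A/m².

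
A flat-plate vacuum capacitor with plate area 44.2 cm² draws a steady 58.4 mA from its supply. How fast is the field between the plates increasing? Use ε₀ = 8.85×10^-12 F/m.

1.49×10^12 V/(m·s)

Charge continuity gives I_d = I = 0.0584 A between the plates.
Inverting I_d = ε₀ A dE/dt gives dE/dt = 0.0584 / (8.85×10^-12 · 4.42×10^-3) = 1.49×10^12 V/(m·s).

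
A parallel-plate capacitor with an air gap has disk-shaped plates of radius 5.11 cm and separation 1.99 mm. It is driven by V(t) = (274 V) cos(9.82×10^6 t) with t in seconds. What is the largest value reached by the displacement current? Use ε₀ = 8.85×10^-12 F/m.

0.0982 A

The displacement current equals the conduction current C dV/dt, which peaks at C V₀ ω.
With C = ε₀A/d = (8.85×10^-12)(8.203×10^-3)/(1.99×10^-3) = 3.648×10^-11 F and ω = 9.82×10^6 rad/s, I_d,max = (3.648×10^-11)(274)(9.82×10^6) = 0.0982 A.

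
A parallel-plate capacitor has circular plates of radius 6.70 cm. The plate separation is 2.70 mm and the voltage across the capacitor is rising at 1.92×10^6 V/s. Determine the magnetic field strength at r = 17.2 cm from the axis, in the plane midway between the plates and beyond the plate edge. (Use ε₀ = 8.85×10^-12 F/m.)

With E = V/d, dE/dt = 7.111×10^8 V/(m·s) and πR² = 0.01410 m², giving I_d = ε₀ πR² dE/dt = 8.873×10^-5 A.
Outside the plates the loop encloses all of I_d, so B·2πr = μ₀ I_d and B = 1.03×10^-10 T.

1.03×10^-10 T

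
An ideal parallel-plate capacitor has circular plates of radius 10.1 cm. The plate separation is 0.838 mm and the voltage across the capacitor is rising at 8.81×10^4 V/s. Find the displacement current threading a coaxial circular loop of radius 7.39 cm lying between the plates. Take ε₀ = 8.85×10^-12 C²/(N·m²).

I_d = C dV/dt with C = ε₀πR²/d = 3.385×10^-10 F, so I_d = (3.385×10^-10)(8.81×10^4) = 2.982×10^-5 A.
The field is uniform, so I_d,enc = I_d (r/R)² = (2.982×10^-5)(7.39/10.1)² = 1.60×10^-5 A.

1.60×10^-5 A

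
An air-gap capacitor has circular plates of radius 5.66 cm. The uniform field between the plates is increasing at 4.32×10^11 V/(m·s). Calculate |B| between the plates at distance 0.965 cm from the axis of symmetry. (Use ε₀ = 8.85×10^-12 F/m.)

Through the whole plate area (πR² = 0.01006 m²), I_d = ε₀ πR² dE/dt = 0.03846 A.
For r < R the Ampère–Maxwell law gives B(2πr) = μ₀ I_d (r²/R²), so B = μ₀ I_d r/(2πR²) = (4π×10^-7)(0.03846)(9.65×10^-3)/(2π·0.0566²) = 2.32×10^-8 T.

2.32×10^-8 T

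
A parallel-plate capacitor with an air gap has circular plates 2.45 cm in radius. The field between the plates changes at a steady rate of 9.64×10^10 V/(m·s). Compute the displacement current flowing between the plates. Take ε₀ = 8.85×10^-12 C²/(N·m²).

I_d = ε₀ A (dE/dt) = (8.85×10^-12)(1.886×10^-3 m²)(9.64×10^10) = 1.61×10^-3 A.

1.61×10^-3 A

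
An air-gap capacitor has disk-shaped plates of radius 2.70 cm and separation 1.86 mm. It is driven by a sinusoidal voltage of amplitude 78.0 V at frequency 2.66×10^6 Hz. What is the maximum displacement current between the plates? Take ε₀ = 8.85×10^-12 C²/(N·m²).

C = ε₀A/d = (8.85×10^-12)(2.290×10^-3)/(1.86×10^-3) = 1.090×10^-11 F; ω = 2πf = 1.671×10^7 rad/s.
I_d = C dV/dt, so |I_d|_max = C V₀ ω = (1.090×10^-11)(78.0)(1.671×10^7) = 0.0142 A.

0.0142 A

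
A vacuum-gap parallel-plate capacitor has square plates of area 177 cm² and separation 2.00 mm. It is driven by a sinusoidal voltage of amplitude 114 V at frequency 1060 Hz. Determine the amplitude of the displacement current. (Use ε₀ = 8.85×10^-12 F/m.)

(dE/dt)_max = V₀ω/d = 3.796×10^8 V/(m·s); ω = 2πf = 6660 rad/s.
I_d,max = ε₀ A (dE/dt)_max = (8.85×10^-12)(0.0177)(3.796×10^8) = 5.95×10^-5 A.

5.95×10^-5 A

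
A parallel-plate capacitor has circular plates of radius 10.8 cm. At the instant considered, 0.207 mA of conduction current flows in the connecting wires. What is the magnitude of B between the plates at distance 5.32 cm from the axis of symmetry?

1.89×10^-10 T

No conduction current crosses the gap, so I_d there equals the 2.07×10^-4 A in the leads.
An Ampèrian loop of radius r encloses a fraction (r/R)² of I_d. Then B·2πr = μ₀ I_d (r/R)², giving B = μ₀ I_d r/(2πR²) = 1.89×10^-10 T.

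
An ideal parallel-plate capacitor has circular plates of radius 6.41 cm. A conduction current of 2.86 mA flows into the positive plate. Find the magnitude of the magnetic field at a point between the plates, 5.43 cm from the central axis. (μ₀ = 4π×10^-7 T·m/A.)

No conduction current crosses the gap, so I_d there equals the 2.86×10^-3 A in the leads.
For r < R the Ampère–Maxwell law gives B(2πr) = μ₀ I_d (r²/R²), so B = μ₀ I_d r/(2πR²) = (4π×10^-7)(2.86×10^-3)(0.0543)/(2π·0.0641²) = 7.56×10^-9 T.

7.56×10^-9 T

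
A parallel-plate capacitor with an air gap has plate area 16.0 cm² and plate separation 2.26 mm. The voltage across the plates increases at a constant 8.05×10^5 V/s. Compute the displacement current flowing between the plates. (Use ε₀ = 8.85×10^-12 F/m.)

The displacement current equals the charging current C dV/dt. With C = ε₀A/d = (8.85×10^-12)(1.60×10^-3)/(2.26×10^-3) = 6.265×10^-12 F, I_d = (6.265×10^-12)(8.05×10^5) = 5.04×10^-6 A.

5.04×10^-6 A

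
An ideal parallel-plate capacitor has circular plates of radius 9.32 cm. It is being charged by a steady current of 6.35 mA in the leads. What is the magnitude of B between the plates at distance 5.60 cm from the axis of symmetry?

8.19×10^-9 T

Between the plates the displacement current equals the wire current: I_d = 6.35 mA = 6.35×10^-3 A.
For r < R the Ampère–Maxwell law gives B(2πr) = μ₀ I_d (r²/R²), so B = μ₀ I_d r/(2πR²) = (4π×10^-7)(6.35×10^-3)(0.0560)/(2π·0.0932²) = 8.19×10^-9 T.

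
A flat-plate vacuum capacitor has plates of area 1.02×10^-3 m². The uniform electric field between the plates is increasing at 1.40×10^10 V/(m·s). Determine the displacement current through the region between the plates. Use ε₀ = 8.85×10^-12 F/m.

I_d = ε₀ A (dE/dt) = (8.85×10^-12)(1.02×10^-3 m²)(1.40×10^10) = 1.26×10^-4 A.

1.26×10^-4 A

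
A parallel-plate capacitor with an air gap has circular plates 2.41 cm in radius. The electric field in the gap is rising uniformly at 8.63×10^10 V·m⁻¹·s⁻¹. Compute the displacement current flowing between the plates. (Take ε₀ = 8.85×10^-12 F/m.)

With a uniform field, Φ_E = EA, so I_d = ε₀ A dE/dt = 1.39×10^-3 A.

1.39×10^-3 A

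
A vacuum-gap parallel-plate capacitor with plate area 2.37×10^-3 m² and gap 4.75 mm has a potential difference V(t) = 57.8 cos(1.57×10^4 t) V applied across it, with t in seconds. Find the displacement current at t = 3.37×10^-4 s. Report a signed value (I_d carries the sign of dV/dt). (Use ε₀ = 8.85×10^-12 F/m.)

3.36×10^-6 A

dV/dt = (57.8)(1.57×10^4)·−sin(5.2909) = 7.598×10^5 V/s.
I_d = C dV/dt with C = ε₀A/d = (8.85×10^-12)(2.37×10^-3)/(4.75×10^-3) = 4.416×10^-12 F, so I_d = (4.416×10^-12)(7.598×10^5) = 3.36×10^-6 A.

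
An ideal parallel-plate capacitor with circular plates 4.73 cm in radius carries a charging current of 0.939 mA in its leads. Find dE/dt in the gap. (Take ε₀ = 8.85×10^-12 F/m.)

Charge continuity gives I_d = I = 9.39×10^-4 A between the plates.
Then dE/dt = I_d/(ε₀A) = 1.51×10^10 V/(m·s).

1.51×10^10 V/(m·s)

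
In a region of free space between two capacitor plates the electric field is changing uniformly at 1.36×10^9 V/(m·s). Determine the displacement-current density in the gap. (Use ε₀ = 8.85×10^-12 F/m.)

0.0120 A/m²

The displacement-current density is ε₀ ∂E/∂t = (8.85×10^-12)(1.36×10^9) = 0.0120 A/m².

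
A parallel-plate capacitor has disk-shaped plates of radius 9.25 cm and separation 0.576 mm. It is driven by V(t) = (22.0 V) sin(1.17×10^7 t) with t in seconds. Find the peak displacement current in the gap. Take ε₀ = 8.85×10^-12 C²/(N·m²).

(dE/dt)_max = V₀ω/d = 4.469×10^11 V/(m·s); ω = 1.17×10^7 rad/s.
I_d,max = ε₀ A (dE/dt)_max = (8.85×10^-12)(0.02688)(4.469×10^11) = 0.106 A.

0.106 A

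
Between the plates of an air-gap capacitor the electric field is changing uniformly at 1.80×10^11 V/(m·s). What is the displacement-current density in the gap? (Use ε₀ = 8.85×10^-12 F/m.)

1.59 A/m²

J_d = ε₀ dE/dt = (8.85×10^-12)(1.80×10^11) = 1.59 A/m².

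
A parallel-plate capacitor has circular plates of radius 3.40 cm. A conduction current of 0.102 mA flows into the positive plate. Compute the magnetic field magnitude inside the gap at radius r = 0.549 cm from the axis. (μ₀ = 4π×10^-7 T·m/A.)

9.69×10^-11 T

By continuity the displacement current in the gap matches the conduction current: I_d = 1.02×10^-4 A.
For r < R the Ampère–Maxwell law gives B(2πr) = μ₀ I_d (r²/R²), so B = μ₀ I_d r/(2πR²) = (4π×10^-7)(1.02×10^-4)(5.49×10^-3)/(2π·0.0340²) = 9.69×10^-11 T.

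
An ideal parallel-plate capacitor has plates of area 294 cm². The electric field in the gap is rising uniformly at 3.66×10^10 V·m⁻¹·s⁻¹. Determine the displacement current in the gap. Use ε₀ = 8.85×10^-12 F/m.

With a uniform field, Φ_E = EA, so I_d = ε₀ A dE/dt = 9.52×10^-3 A.

9.52×10^-3 A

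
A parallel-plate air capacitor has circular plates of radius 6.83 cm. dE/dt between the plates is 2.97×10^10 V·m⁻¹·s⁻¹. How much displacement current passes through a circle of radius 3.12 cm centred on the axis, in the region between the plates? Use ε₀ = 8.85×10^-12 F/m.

8.04×10^-4 A

Total displacement current: I_d = ε₀(πR²)(dE/dt) = (8.85×10^-12)(0.01466)(2.97×10^10) = 3.853×10^-3 A.
The field is uniform, so I_d,enc = I_d (r/R)² = (3.853×10^-3)(3.12/6.83)² = 8.04×10^-4 A.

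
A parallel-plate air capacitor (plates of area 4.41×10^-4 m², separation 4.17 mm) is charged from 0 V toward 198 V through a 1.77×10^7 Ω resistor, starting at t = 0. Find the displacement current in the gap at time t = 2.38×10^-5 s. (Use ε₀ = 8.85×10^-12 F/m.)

2.66×10^-6 A

With C = ε₀A/d = (8.85×10^-12)(4.41×10^-4)/(4.17×10^-3) = 9.359×10^-13 F, the time constant is τ = RC = 1.657×10^-5 s, so t/τ = 1.436 and e^(−t/τ) = 0.2379.
I_d = I_cond = (V₀/R) e^(−t/τ) = (1.119×10^-5)(0.2379) = 2.66×10^-6 A.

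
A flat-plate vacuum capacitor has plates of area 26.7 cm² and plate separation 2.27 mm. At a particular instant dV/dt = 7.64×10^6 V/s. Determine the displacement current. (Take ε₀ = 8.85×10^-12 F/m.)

7.95×10^-5 A

The displacement current equals the charging current C dV/dt. With C = ε₀A/d = (8.85×10^-12)(2.67×10^-3)/(2.27×10^-3) = 1.041×10^-11 F, I_d = (1.041×10^-11)(7.64×10^6) = 7.95×10^-5 A.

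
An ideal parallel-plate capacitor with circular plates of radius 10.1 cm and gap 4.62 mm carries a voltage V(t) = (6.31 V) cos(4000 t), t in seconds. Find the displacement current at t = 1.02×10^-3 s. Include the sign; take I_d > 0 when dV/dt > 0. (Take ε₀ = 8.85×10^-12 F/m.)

1.25×10^-6 A

dV/dt = (6.31)(4000)·−sin(4.08) = 2.036×10^4 V/s.
I_d = C dV/dt with C = ε₀A/d = (8.85×10^-12)(0.03205)/(4.62×10^-3) = 6.139×10^-11 F, so I_d = (6.139×10^-11)(2.036×10^4) = 1.25×10^-6 A.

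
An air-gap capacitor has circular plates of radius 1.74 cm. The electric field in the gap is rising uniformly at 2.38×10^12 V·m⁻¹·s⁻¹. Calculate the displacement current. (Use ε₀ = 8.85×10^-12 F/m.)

0.0200 A

The displacement current is ε₀ times dΦ_E/dt = ε₀ A dE/dt = (8.85×10^-12)(9.511×10^-4)(2.38×10^12) = 0.0200 A.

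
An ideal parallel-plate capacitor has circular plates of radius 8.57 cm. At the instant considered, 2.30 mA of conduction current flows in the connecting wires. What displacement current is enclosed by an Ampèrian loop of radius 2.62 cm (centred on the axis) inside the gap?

No conduction current crosses the gap, so I_d there equals the 2.30×10^-3 A in the leads.
Since J_d is uniform, the enclosed fraction is (r/R)² = 0.09346, giving I_d,enc = 2.15×10^-4 A.

2.15×10^-4 A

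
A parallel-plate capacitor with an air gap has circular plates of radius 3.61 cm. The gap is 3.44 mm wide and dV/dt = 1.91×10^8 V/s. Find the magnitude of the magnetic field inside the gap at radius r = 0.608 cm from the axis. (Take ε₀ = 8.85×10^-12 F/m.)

dE/dt = (dV/dt)/d = 5.552×10^10 V/(m·s); I_d = ε₀(πR²)(dE/dt) = (8.85×10^-12)(4.094×10^-3)(5.552×10^10) = 2.012×10^-3 A.
An Ampèrian loop of radius r encloses a fraction (r/R)² of I_d. Then B·2πr = μ₀ I_d (r/R)², giving B = μ₀ I_d r/(2πR²) = 1.88×10^-9 T.

1.88×10^-9 T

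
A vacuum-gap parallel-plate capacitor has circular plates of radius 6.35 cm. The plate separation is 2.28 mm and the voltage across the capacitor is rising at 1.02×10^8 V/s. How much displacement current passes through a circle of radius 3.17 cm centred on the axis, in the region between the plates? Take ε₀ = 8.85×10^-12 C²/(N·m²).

I_d = C dV/dt with C = ε₀πR²/d = 4.918×10^-11 F, so I_d = (4.918×10^-11)(1.02×10^8) = 5.016×10^-3 A.
The field is uniform, so I_d,enc = I_d (r/R)² = (5.016×10^-3)(3.17/6.35)² = 1.25×10^-3 A.

1.25×10^-3 A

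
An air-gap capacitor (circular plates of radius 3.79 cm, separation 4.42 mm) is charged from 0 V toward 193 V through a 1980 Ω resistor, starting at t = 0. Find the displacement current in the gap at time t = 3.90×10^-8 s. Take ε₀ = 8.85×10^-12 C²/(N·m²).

0.0110 A

With C = ε₀A/d = (8.85×10^-12)(4.513×10^-3)/(4.42×10^-3) = 9.036×10^-12 F, the time constant is τ = RC = 1.789×10^-8 s, so t/τ = 2.180 and e^(−t/τ) = 0.1130.
I_d = I_cond = (V₀/R) e^(−t/τ) = (0.09747)(0.1130) = 0.0110 A.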